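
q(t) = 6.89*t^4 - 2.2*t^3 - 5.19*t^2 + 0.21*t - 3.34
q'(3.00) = 653.79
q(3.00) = 449.27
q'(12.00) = 46548.93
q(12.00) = 138321.26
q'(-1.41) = -75.53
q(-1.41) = 19.45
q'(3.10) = 725.65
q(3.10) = 518.20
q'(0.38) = -3.18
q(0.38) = -3.99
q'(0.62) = -2.19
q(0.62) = -4.71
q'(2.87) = 567.57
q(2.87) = 369.97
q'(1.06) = 14.62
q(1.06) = -2.87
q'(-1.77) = -154.92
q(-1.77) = 59.85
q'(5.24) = 3729.87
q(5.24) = 4733.23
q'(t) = 27.56*t^3 - 6.6*t^2 - 10.38*t + 0.21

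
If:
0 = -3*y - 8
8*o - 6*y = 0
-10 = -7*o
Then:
No Solution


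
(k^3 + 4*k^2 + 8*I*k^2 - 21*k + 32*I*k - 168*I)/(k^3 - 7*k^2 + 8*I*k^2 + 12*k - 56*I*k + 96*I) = (k + 7)/(k - 4)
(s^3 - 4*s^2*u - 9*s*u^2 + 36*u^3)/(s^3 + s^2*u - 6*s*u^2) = (s^2 - 7*s*u + 12*u^2)/(s*(s - 2*u))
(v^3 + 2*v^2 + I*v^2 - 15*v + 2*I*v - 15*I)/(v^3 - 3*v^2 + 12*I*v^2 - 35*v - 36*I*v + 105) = (v^2 + v*(5 + I) + 5*I)/(v^2 + 12*I*v - 35)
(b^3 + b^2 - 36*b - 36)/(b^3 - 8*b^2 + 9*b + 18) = (b + 6)/(b - 3)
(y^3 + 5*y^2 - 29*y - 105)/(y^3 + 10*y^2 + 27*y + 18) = (y^2 + 2*y - 35)/(y^2 + 7*y + 6)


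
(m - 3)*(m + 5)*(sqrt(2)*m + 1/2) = sqrt(2)*m^3 + m^2/2 + 2*sqrt(2)*m^2 - 15*sqrt(2)*m + m - 15/2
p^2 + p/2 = p*(p + 1/2)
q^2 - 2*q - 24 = (q - 6)*(q + 4)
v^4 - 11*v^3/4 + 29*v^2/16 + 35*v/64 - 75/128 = (v - 5/4)^2*(v - 3/4)*(v + 1/2)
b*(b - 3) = b^2 - 3*b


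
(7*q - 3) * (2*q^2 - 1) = 14*q^3 - 6*q^2 - 7*q + 3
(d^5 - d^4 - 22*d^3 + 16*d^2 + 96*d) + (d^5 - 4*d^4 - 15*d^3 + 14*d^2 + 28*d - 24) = 2*d^5 - 5*d^4 - 37*d^3 + 30*d^2 + 124*d - 24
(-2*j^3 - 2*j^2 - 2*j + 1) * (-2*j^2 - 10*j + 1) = 4*j^5 + 24*j^4 + 22*j^3 + 16*j^2 - 12*j + 1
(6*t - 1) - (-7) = 6*t + 6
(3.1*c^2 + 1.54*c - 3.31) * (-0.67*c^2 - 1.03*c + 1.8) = -2.077*c^4 - 4.2248*c^3 + 6.2115*c^2 + 6.1813*c - 5.958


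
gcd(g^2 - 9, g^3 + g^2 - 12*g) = g - 3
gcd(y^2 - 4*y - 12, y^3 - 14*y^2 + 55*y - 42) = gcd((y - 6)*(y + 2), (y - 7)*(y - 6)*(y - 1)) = y - 6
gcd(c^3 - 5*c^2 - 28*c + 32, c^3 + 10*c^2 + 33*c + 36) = c + 4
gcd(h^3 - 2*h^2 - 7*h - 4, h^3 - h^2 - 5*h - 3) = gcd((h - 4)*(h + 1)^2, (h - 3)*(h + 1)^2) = h^2 + 2*h + 1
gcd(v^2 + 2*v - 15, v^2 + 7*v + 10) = v + 5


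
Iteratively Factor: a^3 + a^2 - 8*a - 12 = (a + 2)*(a^2 - a - 6) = (a + 2)^2*(a - 3)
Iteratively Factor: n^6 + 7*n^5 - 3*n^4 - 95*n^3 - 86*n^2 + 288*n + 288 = (n + 3)*(n^5 + 4*n^4 - 15*n^3 - 50*n^2 + 64*n + 96) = (n + 1)*(n + 3)*(n^4 + 3*n^3 - 18*n^2 - 32*n + 96) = (n - 3)*(n + 1)*(n + 3)*(n^3 + 6*n^2 - 32) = (n - 3)*(n + 1)*(n + 3)*(n + 4)*(n^2 + 2*n - 8) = (n - 3)*(n + 1)*(n + 3)*(n + 4)^2*(n - 2)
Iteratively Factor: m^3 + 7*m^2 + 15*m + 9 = (m + 3)*(m^2 + 4*m + 3) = (m + 1)*(m + 3)*(m + 3)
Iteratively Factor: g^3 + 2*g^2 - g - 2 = (g - 1)*(g^2 + 3*g + 2) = (g - 1)*(g + 1)*(g + 2)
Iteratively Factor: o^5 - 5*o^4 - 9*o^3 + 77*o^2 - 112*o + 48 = (o - 4)*(o^4 - o^3 - 13*o^2 + 25*o - 12) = (o - 4)*(o - 1)*(o^3 - 13*o + 12) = (o - 4)*(o - 1)*(o + 4)*(o^2 - 4*o + 3) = (o - 4)*(o - 3)*(o - 1)*(o + 4)*(o - 1)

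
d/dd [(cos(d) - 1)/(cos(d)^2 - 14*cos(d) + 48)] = (cos(d)^2 - 2*cos(d) - 34)*sin(d)/(cos(d)^2 - 14*cos(d) + 48)^2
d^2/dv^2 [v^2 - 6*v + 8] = 2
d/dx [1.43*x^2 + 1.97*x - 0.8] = 2.86*x + 1.97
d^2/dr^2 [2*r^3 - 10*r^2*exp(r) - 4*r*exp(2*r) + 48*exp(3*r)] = -10*r^2*exp(r) - 16*r*exp(2*r) - 40*r*exp(r) + 12*r + 432*exp(3*r) - 16*exp(2*r) - 20*exp(r)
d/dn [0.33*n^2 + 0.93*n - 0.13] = 0.66*n + 0.93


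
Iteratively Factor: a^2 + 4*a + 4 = (a + 2)*(a + 2)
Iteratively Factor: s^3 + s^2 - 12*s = (s - 3)*(s^2 + 4*s) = (s - 3)*(s + 4)*(s)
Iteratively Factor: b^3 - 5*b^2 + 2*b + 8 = (b - 4)*(b^2 - b - 2) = (b - 4)*(b - 2)*(b + 1)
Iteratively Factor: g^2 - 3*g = (g)*(g - 3)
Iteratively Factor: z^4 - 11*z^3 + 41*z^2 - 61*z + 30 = (z - 5)*(z^3 - 6*z^2 + 11*z - 6) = (z - 5)*(z - 2)*(z^2 - 4*z + 3) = (z - 5)*(z - 3)*(z - 2)*(z - 1)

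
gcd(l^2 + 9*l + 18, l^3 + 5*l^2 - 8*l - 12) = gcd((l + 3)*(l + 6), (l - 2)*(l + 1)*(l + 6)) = l + 6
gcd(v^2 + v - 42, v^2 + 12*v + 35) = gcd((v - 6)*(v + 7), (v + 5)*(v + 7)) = v + 7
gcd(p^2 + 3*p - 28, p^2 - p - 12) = p - 4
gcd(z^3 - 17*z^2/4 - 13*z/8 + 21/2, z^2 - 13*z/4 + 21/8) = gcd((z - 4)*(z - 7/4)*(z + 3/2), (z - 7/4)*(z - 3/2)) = z - 7/4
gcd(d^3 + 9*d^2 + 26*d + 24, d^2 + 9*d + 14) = d + 2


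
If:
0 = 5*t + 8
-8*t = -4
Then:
No Solution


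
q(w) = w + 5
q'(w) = 1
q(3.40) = 8.40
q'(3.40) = 1.00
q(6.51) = 11.51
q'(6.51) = 1.00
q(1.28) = 6.28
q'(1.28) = 1.00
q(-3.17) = 1.83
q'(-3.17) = 1.00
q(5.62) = 10.62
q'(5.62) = 1.00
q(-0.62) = 4.38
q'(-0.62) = 1.00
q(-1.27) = 3.73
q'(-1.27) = 1.00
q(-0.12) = 4.88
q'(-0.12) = 1.00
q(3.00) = 8.00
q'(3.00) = 1.00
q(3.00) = 8.00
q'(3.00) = 1.00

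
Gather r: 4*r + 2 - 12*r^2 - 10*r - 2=-12*r^2 - 6*r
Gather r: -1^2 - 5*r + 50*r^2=50*r^2 - 5*r - 1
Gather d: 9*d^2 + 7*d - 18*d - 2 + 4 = 9*d^2 - 11*d + 2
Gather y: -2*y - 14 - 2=-2*y - 16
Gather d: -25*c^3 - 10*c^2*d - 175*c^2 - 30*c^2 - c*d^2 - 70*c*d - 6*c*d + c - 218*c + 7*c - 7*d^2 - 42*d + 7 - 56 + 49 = -25*c^3 - 205*c^2 - 210*c + d^2*(-c - 7) + d*(-10*c^2 - 76*c - 42)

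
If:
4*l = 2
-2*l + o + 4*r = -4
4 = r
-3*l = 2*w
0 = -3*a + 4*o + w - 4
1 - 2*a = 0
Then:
No Solution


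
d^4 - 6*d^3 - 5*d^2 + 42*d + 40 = (d - 5)*(d - 4)*(d + 1)*(d + 2)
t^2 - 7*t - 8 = (t - 8)*(t + 1)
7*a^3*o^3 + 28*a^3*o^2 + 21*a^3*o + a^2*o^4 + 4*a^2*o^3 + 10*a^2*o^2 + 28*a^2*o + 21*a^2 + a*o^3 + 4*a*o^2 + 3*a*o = (7*a + o)*(o + 3)*(a*o + 1)*(a*o + a)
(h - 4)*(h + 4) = h^2 - 16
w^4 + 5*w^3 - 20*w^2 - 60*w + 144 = (w - 3)*(w - 2)*(w + 4)*(w + 6)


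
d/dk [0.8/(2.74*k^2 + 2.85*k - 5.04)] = (-4.384*k - 2.28)/(2.74*k^2 + 2.85*k - 5.04)^2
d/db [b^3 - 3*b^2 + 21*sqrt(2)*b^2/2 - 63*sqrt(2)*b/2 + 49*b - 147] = 3*b^2 - 6*b + 21*sqrt(2)*b - 63*sqrt(2)/2 + 49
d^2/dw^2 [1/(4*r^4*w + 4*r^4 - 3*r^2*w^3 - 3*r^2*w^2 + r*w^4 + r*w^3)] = 2*(3*(3*r*w + r - 2*w^2 - w)*(4*r^3*w + 4*r^3 - 3*r*w^3 - 3*r*w^2 + w^4 + w^3) + (4*r^3 - 9*r*w^2 - 6*r*w + 4*w^3 + 3*w^2)^2)/(r*(4*r^3*w + 4*r^3 - 3*r*w^3 - 3*r*w^2 + w^4 + w^3)^3)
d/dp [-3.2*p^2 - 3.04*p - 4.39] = -6.4*p - 3.04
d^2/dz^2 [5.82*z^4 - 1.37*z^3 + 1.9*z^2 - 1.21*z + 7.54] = 69.84*z^2 - 8.22*z + 3.8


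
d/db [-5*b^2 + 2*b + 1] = 2 - 10*b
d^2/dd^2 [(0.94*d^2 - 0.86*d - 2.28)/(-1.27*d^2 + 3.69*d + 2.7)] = (-1.77635683940025e-15*d^4 - 6.036056*d^3 + 2.724912*d^2 - 46.414944*d + 46.884096)/(2.048383*d^6 - 17.854803*d^5 + 38.812851*d^4 + 25.674651*d^3 - 82.51551*d^2 - 80.7003*d - 19.683)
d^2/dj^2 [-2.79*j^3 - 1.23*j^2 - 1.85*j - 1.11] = -16.74*j - 2.46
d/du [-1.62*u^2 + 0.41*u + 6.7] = 0.41 - 3.24*u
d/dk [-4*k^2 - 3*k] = -8*k - 3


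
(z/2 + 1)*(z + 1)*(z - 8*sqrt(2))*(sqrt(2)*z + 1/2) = sqrt(2)*z^4/2 - 31*z^3/4 + 3*sqrt(2)*z^3/2 - 93*z^2/4 - sqrt(2)*z^2 - 31*z/2 - 6*sqrt(2)*z - 4*sqrt(2)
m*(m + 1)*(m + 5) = m^3 + 6*m^2 + 5*m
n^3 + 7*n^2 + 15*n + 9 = (n + 1)*(n + 3)^2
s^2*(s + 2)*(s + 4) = s^4 + 6*s^3 + 8*s^2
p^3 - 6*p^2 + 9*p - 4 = (p - 4)*(p - 1)^2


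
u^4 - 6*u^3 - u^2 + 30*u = u*(u - 5)*(u - 3)*(u + 2)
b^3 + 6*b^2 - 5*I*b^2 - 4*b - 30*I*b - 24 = (b + 6)*(b - 4*I)*(b - I)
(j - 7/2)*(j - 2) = j^2 - 11*j/2 + 7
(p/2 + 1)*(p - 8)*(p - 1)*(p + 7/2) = p^4/2 - 7*p^3/4 - 69*p^2/4 - 19*p/2 + 28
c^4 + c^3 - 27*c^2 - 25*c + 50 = (c - 5)*(c - 1)*(c + 2)*(c + 5)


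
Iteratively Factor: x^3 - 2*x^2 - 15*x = (x + 3)*(x^2 - 5*x) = (x - 5)*(x + 3)*(x)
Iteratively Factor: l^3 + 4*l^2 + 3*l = (l + 3)*(l^2 + l) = (l + 1)*(l + 3)*(l)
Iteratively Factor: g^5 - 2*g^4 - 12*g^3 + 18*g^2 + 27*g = (g - 3)*(g^4 + g^3 - 9*g^2 - 9*g) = g*(g - 3)*(g^3 + g^2 - 9*g - 9) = g*(g - 3)*(g + 3)*(g^2 - 2*g - 3) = g*(g - 3)*(g + 1)*(g + 3)*(g - 3)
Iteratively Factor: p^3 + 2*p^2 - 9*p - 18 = (p + 3)*(p^2 - p - 6) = (p - 3)*(p + 3)*(p + 2)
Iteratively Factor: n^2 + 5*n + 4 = (n + 4)*(n + 1)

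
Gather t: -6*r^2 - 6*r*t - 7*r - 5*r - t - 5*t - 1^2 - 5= -6*r^2 - 12*r + t*(-6*r - 6) - 6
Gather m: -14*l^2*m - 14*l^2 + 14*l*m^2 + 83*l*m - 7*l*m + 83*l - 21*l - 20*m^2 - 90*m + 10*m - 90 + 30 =-14*l^2 + 62*l + m^2*(14*l - 20) + m*(-14*l^2 + 76*l - 80) - 60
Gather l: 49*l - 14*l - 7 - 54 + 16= 35*l - 45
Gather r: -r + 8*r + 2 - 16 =7*r - 14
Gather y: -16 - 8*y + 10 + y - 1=-7*y - 7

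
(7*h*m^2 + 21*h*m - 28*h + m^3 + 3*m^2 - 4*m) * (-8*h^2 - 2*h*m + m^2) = -56*h^3*m^2 - 168*h^3*m + 224*h^3 - 22*h^2*m^3 - 66*h^2*m^2 + 88*h^2*m + 5*h*m^4 + 15*h*m^3 - 20*h*m^2 + m^5 + 3*m^4 - 4*m^3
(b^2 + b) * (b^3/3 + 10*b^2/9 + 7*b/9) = b^5/3 + 13*b^4/9 + 17*b^3/9 + 7*b^2/9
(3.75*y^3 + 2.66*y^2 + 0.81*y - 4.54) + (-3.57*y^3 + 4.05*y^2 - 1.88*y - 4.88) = 0.18*y^3 + 6.71*y^2 - 1.07*y - 9.42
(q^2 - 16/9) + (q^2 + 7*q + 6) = 2*q^2 + 7*q + 38/9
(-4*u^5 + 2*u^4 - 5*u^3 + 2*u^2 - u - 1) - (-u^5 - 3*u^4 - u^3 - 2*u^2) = -3*u^5 + 5*u^4 - 4*u^3 + 4*u^2 - u - 1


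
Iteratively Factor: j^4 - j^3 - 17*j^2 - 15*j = (j + 1)*(j^3 - 2*j^2 - 15*j) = (j - 5)*(j + 1)*(j^2 + 3*j) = (j - 5)*(j + 1)*(j + 3)*(j)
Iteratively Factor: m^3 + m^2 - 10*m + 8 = (m - 1)*(m^2 + 2*m - 8) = (m - 2)*(m - 1)*(m + 4)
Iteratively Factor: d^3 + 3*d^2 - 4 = (d + 2)*(d^2 + d - 2) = (d - 1)*(d + 2)*(d + 2)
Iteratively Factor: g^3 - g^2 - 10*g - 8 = (g + 1)*(g^2 - 2*g - 8) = (g - 4)*(g + 1)*(g + 2)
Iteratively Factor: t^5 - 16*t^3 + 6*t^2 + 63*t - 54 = (t - 3)*(t^4 + 3*t^3 - 7*t^2 - 15*t + 18) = (t - 3)*(t - 2)*(t^3 + 5*t^2 + 3*t - 9) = (t - 3)*(t - 2)*(t - 1)*(t^2 + 6*t + 9) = (t - 3)*(t - 2)*(t - 1)*(t + 3)*(t + 3)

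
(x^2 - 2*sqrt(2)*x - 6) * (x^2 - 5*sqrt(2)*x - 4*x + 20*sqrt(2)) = x^4 - 7*sqrt(2)*x^3 - 4*x^3 + 14*x^2 + 28*sqrt(2)*x^2 - 56*x + 30*sqrt(2)*x - 120*sqrt(2)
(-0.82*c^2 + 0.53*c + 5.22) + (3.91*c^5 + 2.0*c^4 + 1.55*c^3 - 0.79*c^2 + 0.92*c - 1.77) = 3.91*c^5 + 2.0*c^4 + 1.55*c^3 - 1.61*c^2 + 1.45*c + 3.45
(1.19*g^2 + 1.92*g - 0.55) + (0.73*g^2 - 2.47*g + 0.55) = 1.92*g^2 - 0.55*g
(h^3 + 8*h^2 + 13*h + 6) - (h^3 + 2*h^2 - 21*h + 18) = 6*h^2 + 34*h - 12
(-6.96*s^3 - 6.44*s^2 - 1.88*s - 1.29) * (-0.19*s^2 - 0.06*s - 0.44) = 1.3224*s^5 + 1.6412*s^4 + 3.806*s^3 + 3.1915*s^2 + 0.9046*s + 0.5676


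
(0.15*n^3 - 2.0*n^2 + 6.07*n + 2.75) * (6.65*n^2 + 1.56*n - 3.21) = 0.9975*n^5 - 13.066*n^4 + 36.764*n^3 + 34.1767*n^2 - 15.1947*n - 8.8275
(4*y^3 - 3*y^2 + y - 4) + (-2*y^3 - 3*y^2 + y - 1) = 2*y^3 - 6*y^2 + 2*y - 5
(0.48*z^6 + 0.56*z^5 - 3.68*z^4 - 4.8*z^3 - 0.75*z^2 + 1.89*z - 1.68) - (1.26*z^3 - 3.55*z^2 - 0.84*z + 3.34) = 0.48*z^6 + 0.56*z^5 - 3.68*z^4 - 6.06*z^3 + 2.8*z^2 + 2.73*z - 5.02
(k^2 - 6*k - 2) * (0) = 0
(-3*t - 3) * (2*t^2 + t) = -6*t^3 - 9*t^2 - 3*t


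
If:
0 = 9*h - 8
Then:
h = 8/9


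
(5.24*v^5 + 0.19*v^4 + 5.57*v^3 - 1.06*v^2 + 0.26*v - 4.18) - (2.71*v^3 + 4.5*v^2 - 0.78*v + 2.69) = 5.24*v^5 + 0.19*v^4 + 2.86*v^3 - 5.56*v^2 + 1.04*v - 6.87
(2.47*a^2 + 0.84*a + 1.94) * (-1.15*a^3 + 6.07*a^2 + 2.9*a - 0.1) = -2.8405*a^5 + 14.0269*a^4 + 10.0308*a^3 + 13.9648*a^2 + 5.542*a - 0.194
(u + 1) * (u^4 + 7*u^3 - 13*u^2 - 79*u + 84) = u^5 + 8*u^4 - 6*u^3 - 92*u^2 + 5*u + 84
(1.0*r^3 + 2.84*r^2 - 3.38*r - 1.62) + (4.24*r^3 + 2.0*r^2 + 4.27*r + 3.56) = 5.24*r^3 + 4.84*r^2 + 0.89*r + 1.94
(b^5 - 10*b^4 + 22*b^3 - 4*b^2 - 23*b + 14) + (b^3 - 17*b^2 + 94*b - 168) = b^5 - 10*b^4 + 23*b^3 - 21*b^2 + 71*b - 154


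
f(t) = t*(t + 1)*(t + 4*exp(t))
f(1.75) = 119.20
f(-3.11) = -19.24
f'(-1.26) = 0.89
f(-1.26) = -0.04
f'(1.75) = 227.05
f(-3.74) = -37.35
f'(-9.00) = 225.03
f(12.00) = 101560861.85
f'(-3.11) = 23.04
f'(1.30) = 104.39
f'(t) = t*(t + 1)*(4*exp(t) + 1) + t*(t + 4*exp(t)) + (t + 1)*(t + 4*exp(t)) = 4*t^2*exp(t) + 3*t^2 + 12*t*exp(t) + 2*t + 4*exp(t)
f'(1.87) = 276.54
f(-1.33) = -0.12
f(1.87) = 149.32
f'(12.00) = 117834924.99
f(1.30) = 47.77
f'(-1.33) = 1.35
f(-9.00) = -647.96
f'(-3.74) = 34.84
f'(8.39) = 1700809.25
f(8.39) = 1388113.88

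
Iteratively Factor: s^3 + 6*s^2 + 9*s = (s + 3)*(s^2 + 3*s) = (s + 3)^2*(s)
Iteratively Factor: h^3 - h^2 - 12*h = (h)*(h^2 - h - 12) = h*(h - 4)*(h + 3)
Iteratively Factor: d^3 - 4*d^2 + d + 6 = (d + 1)*(d^2 - 5*d + 6) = (d - 2)*(d + 1)*(d - 3)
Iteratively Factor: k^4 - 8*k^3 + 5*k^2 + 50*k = (k)*(k^3 - 8*k^2 + 5*k + 50) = k*(k - 5)*(k^2 - 3*k - 10) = k*(k - 5)^2*(k + 2)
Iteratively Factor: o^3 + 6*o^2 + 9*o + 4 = (o + 1)*(o^2 + 5*o + 4) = (o + 1)*(o + 4)*(o + 1)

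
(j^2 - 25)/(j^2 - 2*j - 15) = (j + 5)/(j + 3)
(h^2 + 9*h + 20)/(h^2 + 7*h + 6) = (h^2 + 9*h + 20)/(h^2 + 7*h + 6)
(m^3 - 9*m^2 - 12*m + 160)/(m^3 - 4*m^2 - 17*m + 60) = (m - 8)/(m - 3)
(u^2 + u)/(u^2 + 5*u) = (u + 1)/(u + 5)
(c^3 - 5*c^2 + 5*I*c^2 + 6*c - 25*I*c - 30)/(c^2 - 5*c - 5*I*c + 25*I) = (c^2 + 5*I*c + 6)/(c - 5*I)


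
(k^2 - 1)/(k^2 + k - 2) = (k + 1)/(k + 2)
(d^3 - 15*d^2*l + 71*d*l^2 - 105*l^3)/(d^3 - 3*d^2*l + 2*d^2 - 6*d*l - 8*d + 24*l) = (d^2 - 12*d*l + 35*l^2)/(d^2 + 2*d - 8)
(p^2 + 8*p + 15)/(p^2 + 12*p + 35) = (p + 3)/(p + 7)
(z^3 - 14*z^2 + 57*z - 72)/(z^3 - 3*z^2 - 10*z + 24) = (z^3 - 14*z^2 + 57*z - 72)/(z^3 - 3*z^2 - 10*z + 24)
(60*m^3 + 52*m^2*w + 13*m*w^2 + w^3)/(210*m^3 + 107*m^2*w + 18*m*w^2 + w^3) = (2*m + w)/(7*m + w)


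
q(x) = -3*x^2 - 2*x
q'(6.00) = -38.00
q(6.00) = -120.00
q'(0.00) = -2.00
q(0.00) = 0.00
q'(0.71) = -6.26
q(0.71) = -2.93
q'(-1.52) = 7.12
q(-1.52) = -3.89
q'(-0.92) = 3.52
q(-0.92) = -0.70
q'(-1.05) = 4.30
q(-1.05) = -1.21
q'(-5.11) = 28.66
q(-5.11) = -68.12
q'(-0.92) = 3.52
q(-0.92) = -0.70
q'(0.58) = -5.48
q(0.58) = -2.17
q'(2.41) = -16.46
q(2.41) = -22.24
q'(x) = -6*x - 2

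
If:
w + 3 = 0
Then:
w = -3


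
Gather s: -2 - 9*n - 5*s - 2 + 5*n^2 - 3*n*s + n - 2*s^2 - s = 5*n^2 - 8*n - 2*s^2 + s*(-3*n - 6) - 4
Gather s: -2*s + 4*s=2*s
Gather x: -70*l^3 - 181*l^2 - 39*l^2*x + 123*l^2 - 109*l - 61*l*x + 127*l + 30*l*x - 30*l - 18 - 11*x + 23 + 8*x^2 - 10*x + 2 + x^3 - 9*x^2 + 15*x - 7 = -70*l^3 - 58*l^2 - 12*l + x^3 - x^2 + x*(-39*l^2 - 31*l - 6)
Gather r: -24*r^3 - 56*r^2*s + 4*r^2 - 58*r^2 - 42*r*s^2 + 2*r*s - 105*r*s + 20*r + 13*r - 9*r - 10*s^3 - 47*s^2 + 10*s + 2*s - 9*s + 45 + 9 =-24*r^3 + r^2*(-56*s - 54) + r*(-42*s^2 - 103*s + 24) - 10*s^3 - 47*s^2 + 3*s + 54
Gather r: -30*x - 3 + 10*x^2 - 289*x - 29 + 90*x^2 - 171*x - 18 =100*x^2 - 490*x - 50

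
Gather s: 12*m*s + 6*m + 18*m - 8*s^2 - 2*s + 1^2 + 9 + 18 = 24*m - 8*s^2 + s*(12*m - 2) + 28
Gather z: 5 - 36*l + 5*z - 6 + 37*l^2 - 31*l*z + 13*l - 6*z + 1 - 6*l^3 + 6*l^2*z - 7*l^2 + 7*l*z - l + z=-6*l^3 + 30*l^2 - 24*l + z*(6*l^2 - 24*l)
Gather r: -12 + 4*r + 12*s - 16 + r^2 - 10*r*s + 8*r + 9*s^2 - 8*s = r^2 + r*(12 - 10*s) + 9*s^2 + 4*s - 28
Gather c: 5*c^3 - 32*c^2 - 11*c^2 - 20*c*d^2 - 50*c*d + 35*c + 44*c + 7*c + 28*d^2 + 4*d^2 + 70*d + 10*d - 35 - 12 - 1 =5*c^3 - 43*c^2 + c*(-20*d^2 - 50*d + 86) + 32*d^2 + 80*d - 48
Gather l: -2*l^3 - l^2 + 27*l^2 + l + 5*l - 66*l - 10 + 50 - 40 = -2*l^3 + 26*l^2 - 60*l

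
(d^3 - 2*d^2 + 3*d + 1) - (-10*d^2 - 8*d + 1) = d^3 + 8*d^2 + 11*d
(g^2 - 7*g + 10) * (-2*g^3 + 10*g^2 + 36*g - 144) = -2*g^5 + 24*g^4 - 54*g^3 - 296*g^2 + 1368*g - 1440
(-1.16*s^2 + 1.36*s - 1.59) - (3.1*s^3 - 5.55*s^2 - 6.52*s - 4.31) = -3.1*s^3 + 4.39*s^2 + 7.88*s + 2.72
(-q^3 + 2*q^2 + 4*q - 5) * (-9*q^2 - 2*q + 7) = 9*q^5 - 16*q^4 - 47*q^3 + 51*q^2 + 38*q - 35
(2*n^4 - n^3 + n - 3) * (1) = 2*n^4 - n^3 + n - 3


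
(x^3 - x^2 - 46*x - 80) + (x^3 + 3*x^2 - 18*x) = 2*x^3 + 2*x^2 - 64*x - 80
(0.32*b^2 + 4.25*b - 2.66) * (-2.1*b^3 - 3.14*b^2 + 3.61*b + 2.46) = -0.672*b^5 - 9.9298*b^4 - 6.6038*b^3 + 24.4821*b^2 + 0.852399999999999*b - 6.5436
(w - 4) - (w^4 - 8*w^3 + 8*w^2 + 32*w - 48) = -w^4 + 8*w^3 - 8*w^2 - 31*w + 44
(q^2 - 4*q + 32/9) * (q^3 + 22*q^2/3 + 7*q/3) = q^5 + 10*q^4/3 - 211*q^3/9 + 452*q^2/27 + 224*q/27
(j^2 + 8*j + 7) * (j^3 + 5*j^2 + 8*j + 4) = j^5 + 13*j^4 + 55*j^3 + 103*j^2 + 88*j + 28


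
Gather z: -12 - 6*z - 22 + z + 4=-5*z - 30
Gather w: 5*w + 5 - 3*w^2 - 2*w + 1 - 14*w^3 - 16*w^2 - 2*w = -14*w^3 - 19*w^2 + w + 6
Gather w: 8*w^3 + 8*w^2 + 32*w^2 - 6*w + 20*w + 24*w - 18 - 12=8*w^3 + 40*w^2 + 38*w - 30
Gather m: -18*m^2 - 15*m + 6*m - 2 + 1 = -18*m^2 - 9*m - 1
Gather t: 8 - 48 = -40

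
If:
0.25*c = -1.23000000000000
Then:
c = -4.92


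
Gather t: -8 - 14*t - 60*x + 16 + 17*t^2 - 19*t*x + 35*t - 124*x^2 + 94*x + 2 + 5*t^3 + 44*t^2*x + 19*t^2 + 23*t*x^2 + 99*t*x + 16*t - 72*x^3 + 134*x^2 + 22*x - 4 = 5*t^3 + t^2*(44*x + 36) + t*(23*x^2 + 80*x + 37) - 72*x^3 + 10*x^2 + 56*x + 6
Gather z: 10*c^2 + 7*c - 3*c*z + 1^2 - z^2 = 10*c^2 - 3*c*z + 7*c - z^2 + 1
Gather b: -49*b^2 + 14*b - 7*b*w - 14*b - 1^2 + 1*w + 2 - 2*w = -49*b^2 - 7*b*w - w + 1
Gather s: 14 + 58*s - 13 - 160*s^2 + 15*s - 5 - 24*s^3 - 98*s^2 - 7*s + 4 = -24*s^3 - 258*s^2 + 66*s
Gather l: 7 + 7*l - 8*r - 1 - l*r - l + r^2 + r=l*(6 - r) + r^2 - 7*r + 6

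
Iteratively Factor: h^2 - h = (h - 1)*(h)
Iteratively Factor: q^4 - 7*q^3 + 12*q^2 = (q - 3)*(q^3 - 4*q^2) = q*(q - 3)*(q^2 - 4*q) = q*(q - 4)*(q - 3)*(q)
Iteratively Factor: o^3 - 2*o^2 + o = (o - 1)*(o^2 - o) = o*(o - 1)*(o - 1)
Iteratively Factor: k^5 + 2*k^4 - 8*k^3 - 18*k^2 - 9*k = (k + 1)*(k^4 + k^3 - 9*k^2 - 9*k) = (k + 1)*(k + 3)*(k^3 - 2*k^2 - 3*k) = k*(k + 1)*(k + 3)*(k^2 - 2*k - 3) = k*(k + 1)^2*(k + 3)*(k - 3)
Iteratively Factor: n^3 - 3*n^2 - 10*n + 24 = (n + 3)*(n^2 - 6*n + 8) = (n - 4)*(n + 3)*(n - 2)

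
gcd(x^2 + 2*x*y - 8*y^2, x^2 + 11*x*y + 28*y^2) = x + 4*y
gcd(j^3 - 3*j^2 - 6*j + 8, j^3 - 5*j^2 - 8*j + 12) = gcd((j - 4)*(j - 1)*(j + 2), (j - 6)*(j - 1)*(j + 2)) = j^2 + j - 2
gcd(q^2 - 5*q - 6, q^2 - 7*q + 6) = q - 6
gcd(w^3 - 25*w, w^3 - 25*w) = w^3 - 25*w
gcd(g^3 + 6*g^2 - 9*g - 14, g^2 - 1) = g + 1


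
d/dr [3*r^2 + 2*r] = 6*r + 2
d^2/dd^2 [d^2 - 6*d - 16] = 2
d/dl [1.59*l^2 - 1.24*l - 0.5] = 3.18*l - 1.24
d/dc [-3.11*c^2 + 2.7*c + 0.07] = 2.7 - 6.22*c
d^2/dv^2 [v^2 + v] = 2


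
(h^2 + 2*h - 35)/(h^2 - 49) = (h - 5)/(h - 7)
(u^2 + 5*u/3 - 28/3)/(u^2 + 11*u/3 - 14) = (u + 4)/(u + 6)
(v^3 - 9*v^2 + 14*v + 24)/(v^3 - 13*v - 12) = (v - 6)/(v + 3)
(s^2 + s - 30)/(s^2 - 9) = (s^2 + s - 30)/(s^2 - 9)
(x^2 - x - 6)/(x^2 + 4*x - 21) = (x + 2)/(x + 7)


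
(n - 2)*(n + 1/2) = n^2 - 3*n/2 - 1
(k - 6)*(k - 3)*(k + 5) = k^3 - 4*k^2 - 27*k + 90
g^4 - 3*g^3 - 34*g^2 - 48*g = g*(g - 8)*(g + 2)*(g + 3)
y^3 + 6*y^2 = y^2*(y + 6)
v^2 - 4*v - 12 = (v - 6)*(v + 2)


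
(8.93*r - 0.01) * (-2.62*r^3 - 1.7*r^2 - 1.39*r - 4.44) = -23.3966*r^4 - 15.1548*r^3 - 12.3957*r^2 - 39.6353*r + 0.0444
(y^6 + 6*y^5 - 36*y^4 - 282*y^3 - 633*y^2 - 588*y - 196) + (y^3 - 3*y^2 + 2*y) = y^6 + 6*y^5 - 36*y^4 - 281*y^3 - 636*y^2 - 586*y - 196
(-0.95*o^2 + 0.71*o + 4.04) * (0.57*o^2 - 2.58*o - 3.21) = -0.5415*o^4 + 2.8557*o^3 + 3.5205*o^2 - 12.7023*o - 12.9684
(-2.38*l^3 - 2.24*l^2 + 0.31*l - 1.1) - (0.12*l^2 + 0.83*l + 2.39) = -2.38*l^3 - 2.36*l^2 - 0.52*l - 3.49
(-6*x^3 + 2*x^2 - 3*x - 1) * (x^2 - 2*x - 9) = -6*x^5 + 14*x^4 + 47*x^3 - 13*x^2 + 29*x + 9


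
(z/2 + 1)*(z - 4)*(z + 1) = z^3/2 - z^2/2 - 5*z - 4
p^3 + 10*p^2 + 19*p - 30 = (p - 1)*(p + 5)*(p + 6)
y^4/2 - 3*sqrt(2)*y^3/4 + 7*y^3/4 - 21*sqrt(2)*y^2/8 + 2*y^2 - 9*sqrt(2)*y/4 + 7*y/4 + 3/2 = (y/2 + 1)*(y + 3/2)*(y - sqrt(2))*(y - sqrt(2)/2)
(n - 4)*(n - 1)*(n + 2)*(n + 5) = n^4 + 2*n^3 - 21*n^2 - 22*n + 40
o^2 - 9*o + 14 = (o - 7)*(o - 2)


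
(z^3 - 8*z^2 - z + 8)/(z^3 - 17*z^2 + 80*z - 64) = (z + 1)/(z - 8)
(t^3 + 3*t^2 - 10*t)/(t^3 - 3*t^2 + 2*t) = (t + 5)/(t - 1)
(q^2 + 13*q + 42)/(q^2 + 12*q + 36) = (q + 7)/(q + 6)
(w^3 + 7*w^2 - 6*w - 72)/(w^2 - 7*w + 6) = (w^3 + 7*w^2 - 6*w - 72)/(w^2 - 7*w + 6)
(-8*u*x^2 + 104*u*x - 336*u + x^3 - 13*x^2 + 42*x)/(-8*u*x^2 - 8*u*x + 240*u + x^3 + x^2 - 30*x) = (x^2 - 13*x + 42)/(x^2 + x - 30)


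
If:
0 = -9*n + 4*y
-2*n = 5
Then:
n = -5/2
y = -45/8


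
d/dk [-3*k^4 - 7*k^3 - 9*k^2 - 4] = 3*k*(-4*k^2 - 7*k - 6)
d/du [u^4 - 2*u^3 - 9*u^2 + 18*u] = 4*u^3 - 6*u^2 - 18*u + 18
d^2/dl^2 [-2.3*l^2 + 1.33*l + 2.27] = -4.60000000000000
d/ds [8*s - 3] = 8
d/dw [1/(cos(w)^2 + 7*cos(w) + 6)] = (2*cos(w) + 7)*sin(w)/(cos(w)^2 + 7*cos(w) + 6)^2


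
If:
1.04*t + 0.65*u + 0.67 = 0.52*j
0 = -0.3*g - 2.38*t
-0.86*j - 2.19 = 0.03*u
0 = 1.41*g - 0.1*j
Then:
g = -0.17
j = -2.44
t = 0.02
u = -3.02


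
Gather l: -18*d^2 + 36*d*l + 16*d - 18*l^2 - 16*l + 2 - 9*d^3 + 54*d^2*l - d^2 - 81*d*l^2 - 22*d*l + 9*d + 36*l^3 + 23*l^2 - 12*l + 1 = -9*d^3 - 19*d^2 + 25*d + 36*l^3 + l^2*(5 - 81*d) + l*(54*d^2 + 14*d - 28) + 3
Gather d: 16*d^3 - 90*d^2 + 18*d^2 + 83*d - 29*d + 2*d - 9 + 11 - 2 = 16*d^3 - 72*d^2 + 56*d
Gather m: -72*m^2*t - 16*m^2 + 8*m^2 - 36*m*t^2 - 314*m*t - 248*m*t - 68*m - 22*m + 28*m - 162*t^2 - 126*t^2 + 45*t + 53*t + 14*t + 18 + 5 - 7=m^2*(-72*t - 8) + m*(-36*t^2 - 562*t - 62) - 288*t^2 + 112*t + 16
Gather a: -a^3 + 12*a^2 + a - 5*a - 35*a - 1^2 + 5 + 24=-a^3 + 12*a^2 - 39*a + 28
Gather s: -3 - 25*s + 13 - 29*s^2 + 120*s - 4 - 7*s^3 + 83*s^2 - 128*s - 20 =-7*s^3 + 54*s^2 - 33*s - 14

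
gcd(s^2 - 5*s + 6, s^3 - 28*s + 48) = s - 2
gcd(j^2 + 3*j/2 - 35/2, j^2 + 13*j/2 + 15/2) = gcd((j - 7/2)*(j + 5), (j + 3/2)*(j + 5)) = j + 5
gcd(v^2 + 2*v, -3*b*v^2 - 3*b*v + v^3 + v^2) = v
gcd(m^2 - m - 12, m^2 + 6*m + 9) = m + 3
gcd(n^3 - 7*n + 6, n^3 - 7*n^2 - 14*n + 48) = n^2 + n - 6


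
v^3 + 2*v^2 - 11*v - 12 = (v - 3)*(v + 1)*(v + 4)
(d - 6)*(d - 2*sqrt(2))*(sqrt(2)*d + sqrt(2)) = sqrt(2)*d^3 - 5*sqrt(2)*d^2 - 4*d^2 - 6*sqrt(2)*d + 20*d + 24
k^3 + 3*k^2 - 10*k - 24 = (k - 3)*(k + 2)*(k + 4)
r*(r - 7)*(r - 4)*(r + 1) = r^4 - 10*r^3 + 17*r^2 + 28*r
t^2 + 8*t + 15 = (t + 3)*(t + 5)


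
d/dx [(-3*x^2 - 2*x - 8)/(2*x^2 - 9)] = 2*(2*x^2 + 43*x + 9)/(4*x^4 - 36*x^2 + 81)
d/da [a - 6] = 1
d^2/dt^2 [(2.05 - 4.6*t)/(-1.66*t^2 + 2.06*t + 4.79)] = ((25.758 - 45.816*t)*(-1.66*t^2 + 2.06*t + 4.79) - (3.32*t - 2.06)*(4.6*t - 2.05)*(6.64*t - 4.12))/(-1.66*t^2 + 2.06*t + 4.79)^3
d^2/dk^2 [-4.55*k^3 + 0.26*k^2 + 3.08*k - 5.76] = 0.52 - 27.3*k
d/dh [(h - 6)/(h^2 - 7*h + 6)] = -1/(h^2 - 2*h + 1)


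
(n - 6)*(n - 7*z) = n^2 - 7*n*z - 6*n + 42*z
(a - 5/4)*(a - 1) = a^2 - 9*a/4 + 5/4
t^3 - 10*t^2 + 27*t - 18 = (t - 6)*(t - 3)*(t - 1)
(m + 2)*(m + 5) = m^2 + 7*m + 10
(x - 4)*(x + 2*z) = x^2 + 2*x*z - 4*x - 8*z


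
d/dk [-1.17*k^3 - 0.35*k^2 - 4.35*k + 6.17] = -3.51*k^2 - 0.7*k - 4.35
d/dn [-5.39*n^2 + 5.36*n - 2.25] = 5.36 - 10.78*n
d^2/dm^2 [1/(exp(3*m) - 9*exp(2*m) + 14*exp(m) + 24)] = ((-9*exp(2*m) + 36*exp(m) - 14)*(exp(3*m) - 9*exp(2*m) + 14*exp(m) + 24) + 2*(3*exp(2*m) - 18*exp(m) + 14)^2*exp(m))*exp(m)/(exp(3*m) - 9*exp(2*m) + 14*exp(m) + 24)^3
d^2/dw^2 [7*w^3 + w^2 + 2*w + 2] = 42*w + 2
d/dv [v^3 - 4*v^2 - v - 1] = 3*v^2 - 8*v - 1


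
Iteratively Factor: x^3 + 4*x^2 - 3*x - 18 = (x + 3)*(x^2 + x - 6) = (x - 2)*(x + 3)*(x + 3)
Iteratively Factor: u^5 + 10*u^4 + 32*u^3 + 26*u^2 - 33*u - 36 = (u - 1)*(u^4 + 11*u^3 + 43*u^2 + 69*u + 36) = (u - 1)*(u + 1)*(u^3 + 10*u^2 + 33*u + 36) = (u - 1)*(u + 1)*(u + 3)*(u^2 + 7*u + 12) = (u - 1)*(u + 1)*(u + 3)*(u + 4)*(u + 3)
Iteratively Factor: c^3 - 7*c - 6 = (c + 1)*(c^2 - c - 6) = (c + 1)*(c + 2)*(c - 3)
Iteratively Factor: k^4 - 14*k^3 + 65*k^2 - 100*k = (k - 4)*(k^3 - 10*k^2 + 25*k) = (k - 5)*(k - 4)*(k^2 - 5*k) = (k - 5)^2*(k - 4)*(k)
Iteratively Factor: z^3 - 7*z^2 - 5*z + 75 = (z + 3)*(z^2 - 10*z + 25) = (z - 5)*(z + 3)*(z - 5)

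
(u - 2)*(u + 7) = u^2 + 5*u - 14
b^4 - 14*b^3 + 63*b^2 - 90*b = b*(b - 6)*(b - 5)*(b - 3)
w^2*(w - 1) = w^3 - w^2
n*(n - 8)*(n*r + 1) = n^3*r - 8*n^2*r + n^2 - 8*n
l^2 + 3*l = l*(l + 3)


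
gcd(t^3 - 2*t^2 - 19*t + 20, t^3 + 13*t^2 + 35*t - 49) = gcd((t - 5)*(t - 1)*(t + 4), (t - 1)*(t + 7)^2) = t - 1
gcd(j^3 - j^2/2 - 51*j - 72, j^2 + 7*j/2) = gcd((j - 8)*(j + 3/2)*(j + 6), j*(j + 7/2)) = 1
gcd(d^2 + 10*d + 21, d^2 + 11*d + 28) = d + 7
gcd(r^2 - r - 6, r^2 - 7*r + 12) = r - 3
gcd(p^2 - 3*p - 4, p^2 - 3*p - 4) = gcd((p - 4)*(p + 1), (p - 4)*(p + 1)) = p^2 - 3*p - 4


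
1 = 1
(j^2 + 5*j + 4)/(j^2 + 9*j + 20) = (j + 1)/(j + 5)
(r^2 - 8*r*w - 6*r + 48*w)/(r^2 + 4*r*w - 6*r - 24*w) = (r - 8*w)/(r + 4*w)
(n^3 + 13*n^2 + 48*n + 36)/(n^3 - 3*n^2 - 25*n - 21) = (n^2 + 12*n + 36)/(n^2 - 4*n - 21)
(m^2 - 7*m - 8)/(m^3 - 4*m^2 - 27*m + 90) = (m^2 - 7*m - 8)/(m^3 - 4*m^2 - 27*m + 90)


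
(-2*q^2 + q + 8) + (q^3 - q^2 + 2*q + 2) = q^3 - 3*q^2 + 3*q + 10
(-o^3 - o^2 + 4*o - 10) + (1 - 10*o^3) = -11*o^3 - o^2 + 4*o - 9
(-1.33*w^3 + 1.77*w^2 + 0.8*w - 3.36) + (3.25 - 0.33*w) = -1.33*w^3 + 1.77*w^2 + 0.47*w - 0.11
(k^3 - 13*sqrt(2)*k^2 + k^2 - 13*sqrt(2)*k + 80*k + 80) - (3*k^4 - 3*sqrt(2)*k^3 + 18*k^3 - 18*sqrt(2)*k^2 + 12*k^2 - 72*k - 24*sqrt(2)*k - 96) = -3*k^4 - 17*k^3 + 3*sqrt(2)*k^3 - 11*k^2 + 5*sqrt(2)*k^2 + 11*sqrt(2)*k + 152*k + 176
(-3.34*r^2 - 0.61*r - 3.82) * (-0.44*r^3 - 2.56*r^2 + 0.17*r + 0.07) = 1.4696*r^5 + 8.8188*r^4 + 2.6746*r^3 + 9.4417*r^2 - 0.6921*r - 0.2674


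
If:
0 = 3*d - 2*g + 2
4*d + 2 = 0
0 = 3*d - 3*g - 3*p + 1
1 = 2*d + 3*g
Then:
No Solution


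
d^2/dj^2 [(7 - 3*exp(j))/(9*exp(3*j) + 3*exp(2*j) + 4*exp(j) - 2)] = (-972*exp(6*j) + 4860*exp(5*j) + 2484*exp(4*j) + 90*exp(3*j) + 1278*exp(2*j) + 256*exp(j) + 44)*exp(j)/(729*exp(9*j) + 729*exp(8*j) + 1215*exp(7*j) + 189*exp(6*j) + 216*exp(5*j) - 342*exp(4*j) + 28*exp(3*j) - 60*exp(2*j) + 48*exp(j) - 8)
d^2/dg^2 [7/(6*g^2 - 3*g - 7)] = 42*(12*g^2 - 6*g - 3*(4*g - 1)^2 - 14)/(-6*g^2 + 3*g + 7)^3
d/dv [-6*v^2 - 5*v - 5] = -12*v - 5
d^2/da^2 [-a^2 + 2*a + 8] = -2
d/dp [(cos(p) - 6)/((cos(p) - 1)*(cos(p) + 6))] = (cos(p)^2 - 12*cos(p) - 24)*sin(p)/((cos(p) - 1)^2*(cos(p) + 6)^2)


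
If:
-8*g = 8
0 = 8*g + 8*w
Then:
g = -1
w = 1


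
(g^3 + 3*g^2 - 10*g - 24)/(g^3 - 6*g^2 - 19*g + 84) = (g + 2)/(g - 7)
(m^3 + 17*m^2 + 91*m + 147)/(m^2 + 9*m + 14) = (m^2 + 10*m + 21)/(m + 2)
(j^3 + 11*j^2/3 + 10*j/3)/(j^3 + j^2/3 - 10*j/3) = (3*j + 5)/(3*j - 5)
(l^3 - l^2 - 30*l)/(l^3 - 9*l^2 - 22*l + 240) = l/(l - 8)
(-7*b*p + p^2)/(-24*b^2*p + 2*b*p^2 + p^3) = (-7*b + p)/(-24*b^2 + 2*b*p + p^2)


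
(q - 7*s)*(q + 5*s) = q^2 - 2*q*s - 35*s^2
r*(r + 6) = r^2 + 6*r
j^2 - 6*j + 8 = (j - 4)*(j - 2)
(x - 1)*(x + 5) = x^2 + 4*x - 5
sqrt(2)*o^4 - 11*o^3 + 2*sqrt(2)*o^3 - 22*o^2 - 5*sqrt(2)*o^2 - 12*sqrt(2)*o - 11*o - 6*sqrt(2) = (o + 1)^2*(o - 6*sqrt(2))*(sqrt(2)*o + 1)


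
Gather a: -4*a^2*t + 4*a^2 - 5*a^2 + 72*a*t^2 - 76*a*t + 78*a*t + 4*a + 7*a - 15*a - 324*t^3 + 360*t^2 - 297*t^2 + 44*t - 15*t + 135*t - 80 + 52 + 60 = a^2*(-4*t - 1) + a*(72*t^2 + 2*t - 4) - 324*t^3 + 63*t^2 + 164*t + 32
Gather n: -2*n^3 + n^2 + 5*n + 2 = -2*n^3 + n^2 + 5*n + 2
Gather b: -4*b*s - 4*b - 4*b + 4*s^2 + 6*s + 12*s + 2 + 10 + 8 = b*(-4*s - 8) + 4*s^2 + 18*s + 20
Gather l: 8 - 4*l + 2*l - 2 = 6 - 2*l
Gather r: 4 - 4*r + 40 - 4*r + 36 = 80 - 8*r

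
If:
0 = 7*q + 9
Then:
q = -9/7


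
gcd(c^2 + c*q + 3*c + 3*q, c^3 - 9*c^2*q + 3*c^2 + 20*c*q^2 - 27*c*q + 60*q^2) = c + 3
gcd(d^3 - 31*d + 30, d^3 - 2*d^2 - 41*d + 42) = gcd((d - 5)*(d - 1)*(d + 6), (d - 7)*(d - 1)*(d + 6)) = d^2 + 5*d - 6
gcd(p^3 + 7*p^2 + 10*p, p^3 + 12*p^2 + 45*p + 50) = p^2 + 7*p + 10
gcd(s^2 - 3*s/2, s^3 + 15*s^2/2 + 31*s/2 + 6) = 1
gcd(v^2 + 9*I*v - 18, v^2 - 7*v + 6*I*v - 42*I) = v + 6*I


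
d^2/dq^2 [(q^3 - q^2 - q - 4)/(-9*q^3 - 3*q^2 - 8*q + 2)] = 2*(108*q^6 + 459*q^5 + 1701*q^4 + 833*q^3 + 1146*q^2 + 510*q + 300)/(729*q^9 + 729*q^8 + 2187*q^7 + 837*q^6 + 1620*q^5 - 342*q^4 + 332*q^3 - 348*q^2 + 96*q - 8)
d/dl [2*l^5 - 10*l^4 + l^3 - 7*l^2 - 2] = l*(10*l^3 - 40*l^2 + 3*l - 14)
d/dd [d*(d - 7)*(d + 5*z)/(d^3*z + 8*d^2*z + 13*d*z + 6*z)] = (-5*d^3*z + 15*d^3 + 75*d^2*z + 11*d^2 + 270*d*z - 84*d - 210*z)/(z*(d^5 + 15*d^4 + 75*d^3 + 145*d^2 + 120*d + 36))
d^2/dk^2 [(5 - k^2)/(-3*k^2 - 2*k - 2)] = 2*(-6*k^3 - 153*k^2 - 90*k + 14)/(27*k^6 + 54*k^5 + 90*k^4 + 80*k^3 + 60*k^2 + 24*k + 8)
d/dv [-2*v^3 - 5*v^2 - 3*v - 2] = -6*v^2 - 10*v - 3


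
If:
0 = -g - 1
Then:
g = -1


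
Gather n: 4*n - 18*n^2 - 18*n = -18*n^2 - 14*n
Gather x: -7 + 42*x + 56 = 42*x + 49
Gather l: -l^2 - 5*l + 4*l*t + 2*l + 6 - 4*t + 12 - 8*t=-l^2 + l*(4*t - 3) - 12*t + 18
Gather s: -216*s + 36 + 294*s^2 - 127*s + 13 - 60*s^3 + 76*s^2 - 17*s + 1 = -60*s^3 + 370*s^2 - 360*s + 50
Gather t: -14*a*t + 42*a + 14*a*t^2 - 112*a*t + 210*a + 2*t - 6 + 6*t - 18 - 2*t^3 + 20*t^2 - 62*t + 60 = 252*a - 2*t^3 + t^2*(14*a + 20) + t*(-126*a - 54) + 36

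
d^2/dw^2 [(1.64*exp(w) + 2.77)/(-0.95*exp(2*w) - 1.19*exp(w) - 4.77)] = (-1.4801*exp(4*w) - 8.14568*exp(3*w) + 35.195505*exp(2*w) + 55.595555*exp(w) - 21.591405)*exp(w)/(0.857375*exp(6*w) + 3.221925*exp(5*w) + 16.95066*exp(4*w) + 34.040069*exp(3*w) + 85.110156*exp(2*w) + 81.227853*exp(w) + 108.531333)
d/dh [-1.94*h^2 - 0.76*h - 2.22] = -3.88*h - 0.76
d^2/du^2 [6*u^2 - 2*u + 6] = 12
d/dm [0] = 0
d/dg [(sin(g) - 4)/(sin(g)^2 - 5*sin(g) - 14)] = (8*sin(g) + cos(g)^2 - 35)*cos(g)/((sin(g) - 7)^2*(sin(g) + 2)^2)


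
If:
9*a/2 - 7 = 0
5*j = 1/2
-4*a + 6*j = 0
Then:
No Solution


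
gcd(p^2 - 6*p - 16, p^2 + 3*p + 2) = p + 2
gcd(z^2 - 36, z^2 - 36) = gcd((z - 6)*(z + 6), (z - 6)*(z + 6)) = z^2 - 36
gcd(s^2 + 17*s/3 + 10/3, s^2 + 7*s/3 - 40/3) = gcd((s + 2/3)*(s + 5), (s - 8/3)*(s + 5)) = s + 5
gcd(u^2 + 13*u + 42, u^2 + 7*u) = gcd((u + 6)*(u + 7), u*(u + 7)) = u + 7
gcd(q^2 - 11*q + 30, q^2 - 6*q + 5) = q - 5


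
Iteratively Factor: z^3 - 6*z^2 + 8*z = (z - 2)*(z^2 - 4*z) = z*(z - 2)*(z - 4)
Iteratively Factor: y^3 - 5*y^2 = (y)*(y^2 - 5*y) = y*(y - 5)*(y)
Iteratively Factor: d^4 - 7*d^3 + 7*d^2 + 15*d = (d - 3)*(d^3 - 4*d^2 - 5*d) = (d - 5)*(d - 3)*(d^2 + d) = d*(d - 5)*(d - 3)*(d + 1)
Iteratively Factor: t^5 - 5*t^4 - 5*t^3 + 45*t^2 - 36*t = (t + 3)*(t^4 - 8*t^3 + 19*t^2 - 12*t) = t*(t + 3)*(t^3 - 8*t^2 + 19*t - 12) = t*(t - 1)*(t + 3)*(t^2 - 7*t + 12) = t*(t - 4)*(t - 1)*(t + 3)*(t - 3)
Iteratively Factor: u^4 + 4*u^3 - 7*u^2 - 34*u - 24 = (u + 2)*(u^3 + 2*u^2 - 11*u - 12) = (u + 1)*(u + 2)*(u^2 + u - 12) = (u - 3)*(u + 1)*(u + 2)*(u + 4)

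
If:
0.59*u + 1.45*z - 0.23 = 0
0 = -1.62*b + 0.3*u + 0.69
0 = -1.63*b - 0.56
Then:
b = -0.34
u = -4.16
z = 1.85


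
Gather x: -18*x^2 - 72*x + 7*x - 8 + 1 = -18*x^2 - 65*x - 7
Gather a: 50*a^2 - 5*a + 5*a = 50*a^2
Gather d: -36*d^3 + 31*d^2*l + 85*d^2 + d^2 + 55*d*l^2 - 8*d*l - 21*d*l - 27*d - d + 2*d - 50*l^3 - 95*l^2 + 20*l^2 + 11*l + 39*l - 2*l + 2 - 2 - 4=-36*d^3 + d^2*(31*l + 86) + d*(55*l^2 - 29*l - 26) - 50*l^3 - 75*l^2 + 48*l - 4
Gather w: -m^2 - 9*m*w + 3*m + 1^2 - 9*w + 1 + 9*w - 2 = -m^2 - 9*m*w + 3*m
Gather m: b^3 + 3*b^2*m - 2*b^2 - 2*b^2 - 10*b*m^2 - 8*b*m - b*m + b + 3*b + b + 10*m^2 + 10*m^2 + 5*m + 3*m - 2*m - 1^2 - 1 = b^3 - 4*b^2 + 5*b + m^2*(20 - 10*b) + m*(3*b^2 - 9*b + 6) - 2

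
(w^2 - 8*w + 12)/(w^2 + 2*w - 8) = (w - 6)/(w + 4)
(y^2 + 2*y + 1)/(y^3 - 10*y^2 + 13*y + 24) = (y + 1)/(y^2 - 11*y + 24)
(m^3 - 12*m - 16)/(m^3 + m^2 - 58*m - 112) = (m^2 - 2*m - 8)/(m^2 - m - 56)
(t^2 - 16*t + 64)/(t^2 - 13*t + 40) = (t - 8)/(t - 5)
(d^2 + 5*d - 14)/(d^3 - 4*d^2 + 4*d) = (d + 7)/(d*(d - 2))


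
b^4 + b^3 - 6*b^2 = b^2*(b - 2)*(b + 3)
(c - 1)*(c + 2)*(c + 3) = c^3 + 4*c^2 + c - 6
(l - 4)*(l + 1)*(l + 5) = l^3 + 2*l^2 - 19*l - 20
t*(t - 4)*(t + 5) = t^3 + t^2 - 20*t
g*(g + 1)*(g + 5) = g^3 + 6*g^2 + 5*g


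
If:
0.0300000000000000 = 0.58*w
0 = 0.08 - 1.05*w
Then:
No Solution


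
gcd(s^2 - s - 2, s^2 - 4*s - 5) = s + 1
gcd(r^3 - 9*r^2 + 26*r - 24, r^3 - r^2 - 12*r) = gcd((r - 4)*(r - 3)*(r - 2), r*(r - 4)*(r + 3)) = r - 4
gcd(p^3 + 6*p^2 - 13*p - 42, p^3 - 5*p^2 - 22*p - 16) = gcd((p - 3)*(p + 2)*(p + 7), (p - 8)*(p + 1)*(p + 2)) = p + 2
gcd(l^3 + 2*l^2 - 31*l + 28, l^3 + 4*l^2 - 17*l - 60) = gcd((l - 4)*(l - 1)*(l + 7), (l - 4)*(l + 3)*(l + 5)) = l - 4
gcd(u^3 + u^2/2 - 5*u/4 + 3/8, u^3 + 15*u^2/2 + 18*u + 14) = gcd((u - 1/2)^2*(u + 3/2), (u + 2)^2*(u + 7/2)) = 1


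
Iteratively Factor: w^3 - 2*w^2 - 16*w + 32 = (w - 4)*(w^2 + 2*w - 8) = (w - 4)*(w + 4)*(w - 2)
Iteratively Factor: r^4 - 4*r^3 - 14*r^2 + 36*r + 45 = (r + 1)*(r^3 - 5*r^2 - 9*r + 45) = (r - 5)*(r + 1)*(r^2 - 9) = (r - 5)*(r - 3)*(r + 1)*(r + 3)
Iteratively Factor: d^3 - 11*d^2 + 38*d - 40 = (d - 2)*(d^2 - 9*d + 20) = (d - 4)*(d - 2)*(d - 5)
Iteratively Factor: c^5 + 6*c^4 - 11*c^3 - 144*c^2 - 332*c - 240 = (c + 3)*(c^4 + 3*c^3 - 20*c^2 - 84*c - 80) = (c + 2)*(c + 3)*(c^3 + c^2 - 22*c - 40) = (c + 2)*(c + 3)*(c + 4)*(c^2 - 3*c - 10) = (c - 5)*(c + 2)*(c + 3)*(c + 4)*(c + 2)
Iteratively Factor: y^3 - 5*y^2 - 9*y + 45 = (y + 3)*(y^2 - 8*y + 15) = (y - 5)*(y + 3)*(y - 3)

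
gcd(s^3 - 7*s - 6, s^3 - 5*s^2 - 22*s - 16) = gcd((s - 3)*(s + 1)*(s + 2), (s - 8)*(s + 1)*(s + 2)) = s^2 + 3*s + 2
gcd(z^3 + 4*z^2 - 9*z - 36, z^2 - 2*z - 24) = z + 4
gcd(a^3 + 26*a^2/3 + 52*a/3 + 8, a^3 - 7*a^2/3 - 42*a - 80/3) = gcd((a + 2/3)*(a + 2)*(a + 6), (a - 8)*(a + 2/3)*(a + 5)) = a + 2/3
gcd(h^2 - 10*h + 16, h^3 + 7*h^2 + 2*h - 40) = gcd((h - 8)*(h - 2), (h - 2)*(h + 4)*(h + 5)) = h - 2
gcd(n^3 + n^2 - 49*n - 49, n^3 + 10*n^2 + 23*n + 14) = n^2 + 8*n + 7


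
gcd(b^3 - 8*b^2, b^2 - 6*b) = b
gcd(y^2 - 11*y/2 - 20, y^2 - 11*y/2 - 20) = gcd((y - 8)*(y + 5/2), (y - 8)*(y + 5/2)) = y^2 - 11*y/2 - 20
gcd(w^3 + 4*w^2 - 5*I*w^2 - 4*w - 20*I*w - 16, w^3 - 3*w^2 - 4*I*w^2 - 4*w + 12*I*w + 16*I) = w - 4*I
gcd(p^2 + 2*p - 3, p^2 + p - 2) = p - 1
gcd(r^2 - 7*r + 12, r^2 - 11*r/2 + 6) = r - 4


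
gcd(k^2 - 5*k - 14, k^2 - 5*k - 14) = k^2 - 5*k - 14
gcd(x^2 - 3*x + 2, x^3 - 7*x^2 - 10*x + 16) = x - 1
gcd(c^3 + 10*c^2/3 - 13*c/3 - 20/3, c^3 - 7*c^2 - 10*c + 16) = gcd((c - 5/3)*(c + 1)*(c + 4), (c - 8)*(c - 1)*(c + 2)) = 1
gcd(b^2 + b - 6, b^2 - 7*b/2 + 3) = b - 2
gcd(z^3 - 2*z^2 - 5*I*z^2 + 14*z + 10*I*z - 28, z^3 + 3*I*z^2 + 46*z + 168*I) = z - 7*I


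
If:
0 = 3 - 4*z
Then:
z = 3/4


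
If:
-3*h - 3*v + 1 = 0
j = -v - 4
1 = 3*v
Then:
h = 0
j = -13/3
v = 1/3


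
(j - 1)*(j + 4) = j^2 + 3*j - 4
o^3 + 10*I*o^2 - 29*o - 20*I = (o + I)*(o + 4*I)*(o + 5*I)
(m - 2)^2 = m^2 - 4*m + 4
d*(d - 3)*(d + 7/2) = d^3 + d^2/2 - 21*d/2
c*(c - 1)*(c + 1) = c^3 - c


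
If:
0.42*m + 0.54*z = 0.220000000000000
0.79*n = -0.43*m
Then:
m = 0.523809523809524 - 1.28571428571429*z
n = 0.699819168173599*z - 0.285111512959614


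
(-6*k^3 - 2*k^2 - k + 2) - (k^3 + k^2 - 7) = -7*k^3 - 3*k^2 - k + 9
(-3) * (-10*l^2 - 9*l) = 30*l^2 + 27*l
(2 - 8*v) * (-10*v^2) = 80*v^3 - 20*v^2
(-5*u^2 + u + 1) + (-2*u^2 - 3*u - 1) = -7*u^2 - 2*u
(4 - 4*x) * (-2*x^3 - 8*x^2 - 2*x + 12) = 8*x^4 + 24*x^3 - 24*x^2 - 56*x + 48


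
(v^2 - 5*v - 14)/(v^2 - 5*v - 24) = (-v^2 + 5*v + 14)/(-v^2 + 5*v + 24)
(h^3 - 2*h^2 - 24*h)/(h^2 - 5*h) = (h^2 - 2*h - 24)/(h - 5)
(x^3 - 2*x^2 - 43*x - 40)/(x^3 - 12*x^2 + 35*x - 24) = (x^2 + 6*x + 5)/(x^2 - 4*x + 3)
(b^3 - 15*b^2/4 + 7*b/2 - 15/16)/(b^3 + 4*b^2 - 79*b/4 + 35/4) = (b - 3/4)/(b + 7)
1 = 1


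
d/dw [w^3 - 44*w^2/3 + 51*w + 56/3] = 3*w^2 - 88*w/3 + 51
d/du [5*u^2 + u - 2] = 10*u + 1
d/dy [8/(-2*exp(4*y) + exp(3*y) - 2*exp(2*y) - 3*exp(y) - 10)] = (64*exp(3*y) - 24*exp(2*y) + 32*exp(y) + 24)*exp(y)/(2*exp(4*y) - exp(3*y) + 2*exp(2*y) + 3*exp(y) + 10)^2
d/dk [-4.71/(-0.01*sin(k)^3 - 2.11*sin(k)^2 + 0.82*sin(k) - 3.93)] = (-0.1413*sin(k)^2 - 19.8762*sin(k) + 3.8622)*cos(k)/(0.01*sin(k)^3 + 2.11*sin(k)^2 - 0.82*sin(k) + 3.93)^2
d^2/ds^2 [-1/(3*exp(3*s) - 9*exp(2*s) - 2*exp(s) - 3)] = (2*(-9*exp(2*s) + 18*exp(s) + 2)^2*exp(s) + (27*exp(2*s) - 36*exp(s) - 2)*(-3*exp(3*s) + 9*exp(2*s) + 2*exp(s) + 3))*exp(s)/(-3*exp(3*s) + 9*exp(2*s) + 2*exp(s) + 3)^3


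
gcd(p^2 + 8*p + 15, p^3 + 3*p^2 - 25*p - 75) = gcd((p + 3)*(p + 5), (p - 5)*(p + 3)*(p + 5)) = p^2 + 8*p + 15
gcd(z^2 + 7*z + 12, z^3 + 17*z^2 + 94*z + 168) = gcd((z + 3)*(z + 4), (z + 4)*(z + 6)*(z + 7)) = z + 4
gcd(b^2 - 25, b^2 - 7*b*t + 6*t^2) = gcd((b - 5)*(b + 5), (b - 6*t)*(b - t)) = 1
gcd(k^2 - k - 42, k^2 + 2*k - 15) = 1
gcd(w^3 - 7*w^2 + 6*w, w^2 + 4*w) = w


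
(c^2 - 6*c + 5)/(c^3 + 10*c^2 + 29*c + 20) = (c^2 - 6*c + 5)/(c^3 + 10*c^2 + 29*c + 20)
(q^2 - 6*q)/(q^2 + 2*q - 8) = q*(q - 6)/(q^2 + 2*q - 8)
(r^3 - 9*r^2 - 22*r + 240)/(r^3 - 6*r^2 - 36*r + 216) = (r^2 - 3*r - 40)/(r^2 - 36)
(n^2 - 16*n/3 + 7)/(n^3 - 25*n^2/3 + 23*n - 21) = 1/(n - 3)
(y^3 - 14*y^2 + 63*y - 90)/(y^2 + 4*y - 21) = (y^2 - 11*y + 30)/(y + 7)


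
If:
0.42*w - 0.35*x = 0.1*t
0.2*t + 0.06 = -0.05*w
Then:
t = -0.196629213483146*x - 0.28314606741573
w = 0.786516853932584*x - 0.0674157303370786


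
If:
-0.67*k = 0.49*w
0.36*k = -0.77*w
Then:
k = 0.00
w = 0.00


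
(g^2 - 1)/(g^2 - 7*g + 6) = (g + 1)/(g - 6)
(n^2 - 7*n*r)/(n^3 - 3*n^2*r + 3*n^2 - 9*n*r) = (n - 7*r)/(n^2 - 3*n*r + 3*n - 9*r)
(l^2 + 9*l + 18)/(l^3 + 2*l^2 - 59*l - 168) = (l + 6)/(l^2 - l - 56)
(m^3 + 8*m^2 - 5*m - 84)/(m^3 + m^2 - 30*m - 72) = (m^2 + 4*m - 21)/(m^2 - 3*m - 18)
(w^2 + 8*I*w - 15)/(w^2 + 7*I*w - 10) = (w + 3*I)/(w + 2*I)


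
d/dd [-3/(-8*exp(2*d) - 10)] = -12*exp(2*d)/(4*exp(2*d) + 5)^2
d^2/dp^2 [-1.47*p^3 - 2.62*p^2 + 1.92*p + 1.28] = -8.82*p - 5.24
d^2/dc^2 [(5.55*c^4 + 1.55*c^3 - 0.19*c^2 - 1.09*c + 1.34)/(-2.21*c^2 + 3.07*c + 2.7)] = (-54.21351*c^6 + 225.93051*c^5 - 115.14807*c^4 - 770.552566*c^3 - 595.067484*c^2 + 25.776168*c - 56.550112)/(10.793861*c^6 - 44.982561*c^5 + 22.925877*c^4 + 80.977697*c^3 - 28.00899*c^2 - 67.1409*c - 19.683)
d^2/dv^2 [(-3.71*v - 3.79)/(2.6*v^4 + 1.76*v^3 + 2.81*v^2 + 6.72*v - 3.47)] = (-300.9552*v^7 - 784.03936*v^6 - 751.875336*v^5 - 360.456504*v^4 - 1205.040342*v^3 - 1130.720946*v^2 - 785.332278*v - 589.233506)/(17.576*v^12 + 35.6928*v^11 + 81.14808*v^10 + 218.884736*v^9 + 201.835068*v^8 + 303.444624*v^7 + 389.473217*v^6 - 69.1127040000001*v^5 + 146.163627*v^4 - 26.1078240000001*v^3 - 368.594157*v^2 + 242.744544*v - 41.781923)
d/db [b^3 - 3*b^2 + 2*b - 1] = 3*b^2 - 6*b + 2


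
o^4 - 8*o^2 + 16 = (o - 2)^2*(o + 2)^2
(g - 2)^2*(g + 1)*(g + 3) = g^4 - 9*g^2 + 4*g + 12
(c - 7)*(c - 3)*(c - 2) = c^3 - 12*c^2 + 41*c - 42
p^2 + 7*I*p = p*(p + 7*I)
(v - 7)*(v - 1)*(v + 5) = v^3 - 3*v^2 - 33*v + 35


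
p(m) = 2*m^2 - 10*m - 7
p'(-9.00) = -46.00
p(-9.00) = 245.00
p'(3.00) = 2.00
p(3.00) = -19.00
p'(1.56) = -3.76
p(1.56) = -17.73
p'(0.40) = -8.40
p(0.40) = -10.68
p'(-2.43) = -19.72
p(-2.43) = 29.11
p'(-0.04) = -10.16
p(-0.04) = -6.60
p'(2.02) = -1.92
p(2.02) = -19.04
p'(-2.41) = -19.64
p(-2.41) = 28.72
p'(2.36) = -0.56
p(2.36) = -19.46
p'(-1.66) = -16.64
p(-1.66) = 15.11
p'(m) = 4*m - 10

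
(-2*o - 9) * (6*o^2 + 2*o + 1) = -12*o^3 - 58*o^2 - 20*o - 9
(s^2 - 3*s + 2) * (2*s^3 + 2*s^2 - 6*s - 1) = 2*s^5 - 4*s^4 - 8*s^3 + 21*s^2 - 9*s - 2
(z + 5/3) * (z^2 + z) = z^3 + 8*z^2/3 + 5*z/3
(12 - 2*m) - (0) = 12 - 2*m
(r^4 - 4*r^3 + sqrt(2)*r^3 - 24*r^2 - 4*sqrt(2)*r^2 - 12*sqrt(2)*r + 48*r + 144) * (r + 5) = r^5 + r^4 + sqrt(2)*r^4 - 44*r^3 + sqrt(2)*r^3 - 72*r^2 - 32*sqrt(2)*r^2 - 60*sqrt(2)*r + 384*r + 720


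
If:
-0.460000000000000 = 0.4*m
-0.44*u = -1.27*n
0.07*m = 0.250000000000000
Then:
No Solution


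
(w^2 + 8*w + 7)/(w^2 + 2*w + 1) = (w + 7)/(w + 1)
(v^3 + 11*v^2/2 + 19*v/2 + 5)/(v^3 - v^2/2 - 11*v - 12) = (2*v^2 + 7*v + 5)/(2*v^2 - 5*v - 12)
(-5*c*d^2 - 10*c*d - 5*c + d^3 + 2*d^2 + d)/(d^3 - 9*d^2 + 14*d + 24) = (-5*c*d - 5*c + d^2 + d)/(d^2 - 10*d + 24)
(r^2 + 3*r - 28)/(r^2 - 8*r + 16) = (r + 7)/(r - 4)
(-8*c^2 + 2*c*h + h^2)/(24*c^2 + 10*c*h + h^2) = (-2*c + h)/(6*c + h)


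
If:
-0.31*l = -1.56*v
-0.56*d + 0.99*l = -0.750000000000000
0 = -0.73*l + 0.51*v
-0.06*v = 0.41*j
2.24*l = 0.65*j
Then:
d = 1.34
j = 0.00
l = 0.00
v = 0.00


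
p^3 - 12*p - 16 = (p - 4)*(p + 2)^2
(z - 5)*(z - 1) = z^2 - 6*z + 5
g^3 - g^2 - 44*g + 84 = (g - 6)*(g - 2)*(g + 7)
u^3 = u^3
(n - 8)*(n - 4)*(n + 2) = n^3 - 10*n^2 + 8*n + 64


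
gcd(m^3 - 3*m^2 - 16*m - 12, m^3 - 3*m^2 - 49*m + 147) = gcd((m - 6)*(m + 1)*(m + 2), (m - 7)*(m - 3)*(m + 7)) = 1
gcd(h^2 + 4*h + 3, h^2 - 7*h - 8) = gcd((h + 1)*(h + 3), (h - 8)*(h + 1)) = h + 1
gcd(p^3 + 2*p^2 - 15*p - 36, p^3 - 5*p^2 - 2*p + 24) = p - 4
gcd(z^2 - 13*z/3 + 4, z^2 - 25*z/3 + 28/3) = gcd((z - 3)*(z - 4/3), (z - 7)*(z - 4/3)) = z - 4/3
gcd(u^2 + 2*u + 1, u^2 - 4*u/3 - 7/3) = u + 1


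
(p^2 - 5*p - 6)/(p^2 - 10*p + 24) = (p + 1)/(p - 4)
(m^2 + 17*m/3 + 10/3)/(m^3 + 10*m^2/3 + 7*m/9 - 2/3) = 3*(m + 5)/(3*m^2 + 8*m - 3)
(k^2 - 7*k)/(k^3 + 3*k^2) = (k - 7)/(k*(k + 3))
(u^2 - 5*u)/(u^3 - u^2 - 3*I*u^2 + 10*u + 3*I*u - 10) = u*(u - 5)/(u^3 - u^2*(1 + 3*I) + u*(10 + 3*I) - 10)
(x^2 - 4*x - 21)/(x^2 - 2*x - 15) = (x - 7)/(x - 5)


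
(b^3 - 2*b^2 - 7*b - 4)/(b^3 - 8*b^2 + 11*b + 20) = (b + 1)/(b - 5)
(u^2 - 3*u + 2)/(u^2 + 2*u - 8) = (u - 1)/(u + 4)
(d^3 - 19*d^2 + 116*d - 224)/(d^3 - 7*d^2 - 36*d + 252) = (d^2 - 12*d + 32)/(d^2 - 36)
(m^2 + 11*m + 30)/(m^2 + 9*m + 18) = (m + 5)/(m + 3)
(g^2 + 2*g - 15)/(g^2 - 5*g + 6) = (g + 5)/(g - 2)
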